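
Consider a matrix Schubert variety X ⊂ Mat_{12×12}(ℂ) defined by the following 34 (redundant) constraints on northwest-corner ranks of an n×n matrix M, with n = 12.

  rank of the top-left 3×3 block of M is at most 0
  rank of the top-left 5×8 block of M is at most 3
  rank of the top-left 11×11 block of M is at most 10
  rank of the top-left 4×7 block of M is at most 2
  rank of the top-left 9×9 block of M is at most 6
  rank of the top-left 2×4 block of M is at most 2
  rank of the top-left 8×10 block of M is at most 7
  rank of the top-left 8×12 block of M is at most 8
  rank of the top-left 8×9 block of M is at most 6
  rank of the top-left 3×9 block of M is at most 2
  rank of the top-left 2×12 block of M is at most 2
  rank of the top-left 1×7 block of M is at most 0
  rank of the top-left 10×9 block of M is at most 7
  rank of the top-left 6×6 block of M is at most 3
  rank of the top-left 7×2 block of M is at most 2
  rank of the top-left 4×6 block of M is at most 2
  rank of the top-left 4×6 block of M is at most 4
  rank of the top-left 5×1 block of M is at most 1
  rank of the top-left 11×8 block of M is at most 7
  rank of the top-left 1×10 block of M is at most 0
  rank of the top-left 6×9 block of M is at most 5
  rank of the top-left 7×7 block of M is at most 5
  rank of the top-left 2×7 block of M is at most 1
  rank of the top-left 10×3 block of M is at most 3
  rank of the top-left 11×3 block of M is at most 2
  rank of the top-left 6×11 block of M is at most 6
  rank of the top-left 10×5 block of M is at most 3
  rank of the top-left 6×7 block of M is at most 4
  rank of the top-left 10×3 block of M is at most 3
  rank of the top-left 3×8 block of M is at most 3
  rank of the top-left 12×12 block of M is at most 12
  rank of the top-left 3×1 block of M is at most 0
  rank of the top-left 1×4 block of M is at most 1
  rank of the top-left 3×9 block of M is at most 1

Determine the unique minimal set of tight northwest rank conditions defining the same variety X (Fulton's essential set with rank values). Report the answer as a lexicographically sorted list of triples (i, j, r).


Reconstructing r_w from the 34 given conditions:

  row 1: 0  0  0  0  0  0  0  0  0  0  1  1
  row 2: 0  0  0  1  1  1  1  1  1  1  2  2
  row 3: 0  0  0  1  1  1  1  1  1  2  3  3
  row 4: 1  1  1  2  2  2  2  2  2  3  4  4
  row 5: 1  2  2  3  3  3  3  3  3  4  5  5
  row 6: 1  2  2  3  3  3  4  4  4  5  6  6
  row 7: 1  2  2  3  3  4  5  5  5  6  7  7
  row 8: 1  2  2  3  3  4  5  6  6  7  8  8
  row 9: 1  2  2  3  3  4  5  6  6  7  8  9
  row 10: 1  2  2  3  3  4  5  6  7  8  9  10
  row 11: 1  2  2  3  4  5  6  7  8  9  10  11
  row 12: 1  2  3  4  5  6  7  8  9  10  11  12

the unique w with this rank table is (11, 4, 10, 1, 2, 7, 6, 8, 12, 9, 5, 3).

Fulton essential set (7 of the 34 Rothe cells):

[(1, 10, 0), (3, 3, 0), (3, 9, 1), (6, 6, 3), (9, 9, 6), (10, 5, 3), (11, 3, 2)]


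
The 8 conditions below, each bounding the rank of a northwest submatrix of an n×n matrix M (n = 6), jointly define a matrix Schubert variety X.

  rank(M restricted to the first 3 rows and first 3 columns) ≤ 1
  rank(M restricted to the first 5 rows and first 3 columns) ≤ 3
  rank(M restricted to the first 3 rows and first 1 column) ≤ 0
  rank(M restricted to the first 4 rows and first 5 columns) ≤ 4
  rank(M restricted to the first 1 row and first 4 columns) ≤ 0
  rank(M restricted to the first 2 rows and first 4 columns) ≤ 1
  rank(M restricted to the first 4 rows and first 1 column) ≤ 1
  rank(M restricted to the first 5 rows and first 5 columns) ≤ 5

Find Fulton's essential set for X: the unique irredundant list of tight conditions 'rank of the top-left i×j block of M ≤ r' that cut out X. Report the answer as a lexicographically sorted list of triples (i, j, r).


The tightest implied rank at each (i,j), from the 8 conditions:

  i=1: 0  0  0  0  1  1
  i=2: 0  1  1  1  2  2
  i=3: 0  1  1  2  3  3
  i=4: 1  2  2  3  4  4
  i=5: 1  2  3  4  5  5
  i=6: 1  2  3  4  5  6

reading off 1-entries of Δ²R: w = (5, 2, 4, 1, 3, 6).

Rothe diagram D(w) (7 cells), 3 SE-corners (essential conditions):

[(1, 4, 0), (3, 1, 0), (3, 3, 1)]


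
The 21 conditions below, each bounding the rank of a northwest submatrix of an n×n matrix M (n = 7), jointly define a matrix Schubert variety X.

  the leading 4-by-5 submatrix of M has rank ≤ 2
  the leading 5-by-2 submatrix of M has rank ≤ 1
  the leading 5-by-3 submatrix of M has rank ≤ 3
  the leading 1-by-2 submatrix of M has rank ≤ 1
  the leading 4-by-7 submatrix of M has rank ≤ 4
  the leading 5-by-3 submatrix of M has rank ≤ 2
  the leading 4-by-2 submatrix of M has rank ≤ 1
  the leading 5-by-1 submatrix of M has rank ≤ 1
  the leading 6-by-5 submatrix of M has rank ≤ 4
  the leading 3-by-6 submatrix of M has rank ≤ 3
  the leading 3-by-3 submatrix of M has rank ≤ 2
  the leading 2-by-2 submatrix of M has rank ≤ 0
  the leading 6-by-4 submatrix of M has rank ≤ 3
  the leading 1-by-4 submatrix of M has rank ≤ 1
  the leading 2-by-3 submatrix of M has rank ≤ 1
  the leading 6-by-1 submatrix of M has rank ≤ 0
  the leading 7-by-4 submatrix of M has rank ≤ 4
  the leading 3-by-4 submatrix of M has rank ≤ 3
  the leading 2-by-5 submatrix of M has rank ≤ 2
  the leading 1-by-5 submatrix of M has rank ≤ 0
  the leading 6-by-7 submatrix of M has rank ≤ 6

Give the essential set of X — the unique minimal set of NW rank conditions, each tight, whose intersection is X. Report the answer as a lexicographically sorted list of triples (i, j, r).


Reconstructing r_w from the 21 given conditions:

  R[1]: 0  0  0  0  0  1  1
  R[2]: 0  0  1  1  1  2  2
  R[3]: 0  1  2  2  2  3  3
  R[4]: 0  1  2  2  2  3  4
  R[5]: 0  1  2  3  3  4  5
  R[6]: 0  1  2  3  4  5  6
  R[7]: 1  2  3  4  5  6  7

reading off 1-entries of Δ²R: w = (6, 3, 2, 7, 4, 5, 1).

|D(w)|=13, |Ess(w)|=4:

[(1, 5, 0), (2, 2, 0), (4, 5, 2), (6, 1, 0)]


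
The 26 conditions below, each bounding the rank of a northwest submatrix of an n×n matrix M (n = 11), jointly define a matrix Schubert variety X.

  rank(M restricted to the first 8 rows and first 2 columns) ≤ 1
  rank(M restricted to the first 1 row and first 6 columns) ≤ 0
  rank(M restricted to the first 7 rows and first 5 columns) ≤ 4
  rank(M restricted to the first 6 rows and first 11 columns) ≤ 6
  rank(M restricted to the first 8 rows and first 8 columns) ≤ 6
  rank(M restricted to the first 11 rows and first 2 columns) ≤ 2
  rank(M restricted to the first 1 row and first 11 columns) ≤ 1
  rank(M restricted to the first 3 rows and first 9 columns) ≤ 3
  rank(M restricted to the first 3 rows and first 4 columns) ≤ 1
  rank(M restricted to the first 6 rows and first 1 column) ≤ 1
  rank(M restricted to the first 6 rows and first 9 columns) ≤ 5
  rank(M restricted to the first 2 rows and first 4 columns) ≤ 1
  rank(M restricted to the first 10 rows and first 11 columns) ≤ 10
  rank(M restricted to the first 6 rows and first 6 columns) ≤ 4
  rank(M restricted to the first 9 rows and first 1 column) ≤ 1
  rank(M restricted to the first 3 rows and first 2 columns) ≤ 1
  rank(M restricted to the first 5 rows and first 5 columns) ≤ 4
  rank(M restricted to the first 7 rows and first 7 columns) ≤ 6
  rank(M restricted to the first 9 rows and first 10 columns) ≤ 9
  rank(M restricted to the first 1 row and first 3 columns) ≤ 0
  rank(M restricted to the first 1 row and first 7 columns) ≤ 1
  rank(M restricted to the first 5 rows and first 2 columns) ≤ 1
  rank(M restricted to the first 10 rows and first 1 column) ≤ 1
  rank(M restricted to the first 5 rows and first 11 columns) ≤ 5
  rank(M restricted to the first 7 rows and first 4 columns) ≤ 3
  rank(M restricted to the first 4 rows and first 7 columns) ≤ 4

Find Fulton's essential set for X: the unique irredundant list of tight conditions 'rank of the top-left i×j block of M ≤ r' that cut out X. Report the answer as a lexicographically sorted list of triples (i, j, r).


Computing R[i][j] = min implied NW-rank bound (n=11, 26 conditions):

  i=1: 0 0 0 0 0 0 1 1 1 1 1
  i=2: 1 1 1 1 1 1 2 2 2 2 2
  i=3: 1 1 1 1 2 2 3 3 3 3 3
  i=4: 1 1 2 2 3 3 4 4 4 4 4
  i=5: 1 1 2 3 4 4 5 5 5 5 5
  i=6: 1 1 2 3 4 4 5 5 5 6 6
  i=7: 1 1 2 3 4 5 6 6 6 7 7
  i=8: 1 1 2 3 4 5 6 6 7 8 8
  i=9: 1 2 3 4 5 6 7 7 8 9 9
  i=10: 1 2 3 4 5 6 7 8 9 10 10
  i=11: 1 2 3 4 5 6 7 8 9 10 11

giving w = (7, 1, 5, 3, 4, 10, 6, 9, 2, 8, 11) via Δ²R.

ℓ(w)=18; the 6 essential cells (i,j,r):

[(1, 6, 0), (3, 4, 1), (6, 6, 4), (6, 9, 5), (8, 2, 1), (8, 8, 6)]


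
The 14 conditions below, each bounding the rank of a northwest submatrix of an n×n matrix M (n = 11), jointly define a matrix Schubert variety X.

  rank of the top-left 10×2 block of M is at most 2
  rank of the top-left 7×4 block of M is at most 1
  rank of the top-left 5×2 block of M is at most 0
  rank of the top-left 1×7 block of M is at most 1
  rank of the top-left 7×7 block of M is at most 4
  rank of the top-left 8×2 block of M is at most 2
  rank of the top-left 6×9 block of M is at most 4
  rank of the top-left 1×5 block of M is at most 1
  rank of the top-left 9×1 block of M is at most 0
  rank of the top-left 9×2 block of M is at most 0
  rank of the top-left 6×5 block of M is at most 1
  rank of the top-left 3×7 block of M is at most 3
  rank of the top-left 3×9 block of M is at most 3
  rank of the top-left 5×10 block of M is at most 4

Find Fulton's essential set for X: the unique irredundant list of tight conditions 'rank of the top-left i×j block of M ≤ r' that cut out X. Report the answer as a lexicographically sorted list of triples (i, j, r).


Reconstructing r_w from the 14 given conditions:

  0  0  1  1  1  1  1  1  1  1  1
  0  0  1  1  1  2  2  2  2  2  2
  0  0  1  1  1  2  3  3  3  3  3
  0  0  1  1  1  2  3  4  4  4  4
  0  0  1  1  1  2  3  4  4  4  5
  0  0  1  1  1  2  3  4  4  5  6
  0  0  1  1  2  3  4  5  5  6  7
  0  0  1  2  3  4  5  6  6  7  8
  0  0  1  2  3  4  5  6  7  8  9
  1  1  2  3  4  5  6  7  8  9  10
  1  2  3  4  5  6  7  8  9  10  11

the unique w with this rank table is (3, 6, 7, 8, 11, 10, 5, 4, 9, 1, 2).

D(w) has 32 cells with 5 SE-corners; essential set:

[(5, 10, 4), (6, 5, 1), (6, 9, 4), (7, 4, 1), (9, 2, 0)]


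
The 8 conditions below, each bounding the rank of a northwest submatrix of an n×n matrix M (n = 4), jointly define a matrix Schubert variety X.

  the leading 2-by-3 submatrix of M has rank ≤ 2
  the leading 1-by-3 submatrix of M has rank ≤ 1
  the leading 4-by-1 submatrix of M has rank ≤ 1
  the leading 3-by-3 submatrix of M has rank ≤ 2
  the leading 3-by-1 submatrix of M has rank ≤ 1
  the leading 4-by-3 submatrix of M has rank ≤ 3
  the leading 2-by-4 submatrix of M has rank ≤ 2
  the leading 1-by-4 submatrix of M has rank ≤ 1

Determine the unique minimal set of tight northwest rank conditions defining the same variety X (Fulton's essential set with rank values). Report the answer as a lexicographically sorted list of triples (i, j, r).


Reconstructing r_w from the 8 given conditions:

  R[1]: 1  1  1  1
  R[2]: 1  2  2  2
  R[3]: 1  2  2  3
  R[4]: 1  2  3  4

giving w = (1, 2, 4, 3) via Δ²R.

ℓ(w)=1; the 1 essential cell (i,j,r):

[(3, 3, 2)]


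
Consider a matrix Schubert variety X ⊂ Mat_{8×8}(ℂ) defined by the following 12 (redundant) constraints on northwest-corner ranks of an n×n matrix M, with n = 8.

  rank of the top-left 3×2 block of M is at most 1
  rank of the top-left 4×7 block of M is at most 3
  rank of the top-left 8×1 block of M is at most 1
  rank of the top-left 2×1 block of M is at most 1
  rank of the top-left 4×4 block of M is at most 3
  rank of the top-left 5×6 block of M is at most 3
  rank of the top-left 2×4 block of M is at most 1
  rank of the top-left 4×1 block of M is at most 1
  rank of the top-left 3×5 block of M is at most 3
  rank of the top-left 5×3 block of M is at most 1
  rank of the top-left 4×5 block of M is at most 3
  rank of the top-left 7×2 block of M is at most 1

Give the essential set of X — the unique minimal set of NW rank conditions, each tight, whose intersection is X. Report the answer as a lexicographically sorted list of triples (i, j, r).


Rank table r_w(8×8) implied by the 12 constraints:

  1, 1, 1, 1, 1, 1, 1, 1
  1, 1, 1, 1, 2, 2, 2, 2
  1, 1, 1, 2, 3, 3, 3, 3
  1, 1, 1, 2, 3, 3, 3, 4
  1, 1, 1, 2, 3, 3, 4, 5
  1, 1, 2, 3, 4, 4, 5, 6
  1, 1, 2, 3, 4, 5, 6, 7
  1, 2, 3, 4, 5, 6, 7, 8

reading off 1-entries of Δ²R: w = (1, 5, 4, 8, 7, 3, 6, 2).

Fulton essential set (5 of the 14 Rothe cells):

[(2, 4, 1), (4, 7, 3), (5, 3, 1), (5, 6, 3), (7, 2, 1)]


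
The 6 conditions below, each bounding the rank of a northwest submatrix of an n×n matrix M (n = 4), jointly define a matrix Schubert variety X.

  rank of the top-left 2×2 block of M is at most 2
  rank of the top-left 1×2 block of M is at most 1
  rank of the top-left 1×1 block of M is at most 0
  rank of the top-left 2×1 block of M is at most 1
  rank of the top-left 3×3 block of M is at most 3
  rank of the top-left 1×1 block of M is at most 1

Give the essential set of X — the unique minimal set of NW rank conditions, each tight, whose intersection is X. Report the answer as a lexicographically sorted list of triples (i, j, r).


Computing R[i][j] = min implied NW-rank bound (n=4, 6 conditions):

  row 1: 0, 1, 1, 1
  row 2: 1, 2, 2, 2
  row 3: 1, 2, 3, 3
  row 4: 1, 2, 3, 4

second differences of R give the permutation w = (2, 1, 3, 4).

Fulton essential set (the sole Rothe cell):

[(1, 1, 0)]


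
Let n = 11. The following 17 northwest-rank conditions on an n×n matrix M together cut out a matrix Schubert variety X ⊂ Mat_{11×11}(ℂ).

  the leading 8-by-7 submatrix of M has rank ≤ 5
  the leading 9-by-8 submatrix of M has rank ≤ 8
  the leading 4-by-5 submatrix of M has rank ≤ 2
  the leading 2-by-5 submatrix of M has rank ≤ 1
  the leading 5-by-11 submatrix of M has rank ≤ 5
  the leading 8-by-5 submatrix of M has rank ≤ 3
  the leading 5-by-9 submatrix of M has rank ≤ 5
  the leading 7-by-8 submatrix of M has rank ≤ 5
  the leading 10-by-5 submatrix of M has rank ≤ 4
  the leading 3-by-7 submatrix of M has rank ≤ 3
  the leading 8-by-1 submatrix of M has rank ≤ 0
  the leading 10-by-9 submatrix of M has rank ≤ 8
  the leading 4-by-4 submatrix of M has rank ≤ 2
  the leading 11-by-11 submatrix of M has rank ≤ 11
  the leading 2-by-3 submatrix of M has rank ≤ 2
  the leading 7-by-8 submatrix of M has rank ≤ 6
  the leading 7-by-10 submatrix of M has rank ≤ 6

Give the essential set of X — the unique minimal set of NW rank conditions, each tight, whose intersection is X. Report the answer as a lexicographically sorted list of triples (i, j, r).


Computing R[i][j] = min implied NW-rank bound (n=11, 17 conditions):

  i=1: 0 1 1 1 1 1 1 1 1 1 1
  i=2: 0 1 1 1 1 2 2 2 2 2 2
  i=3: 0 1 2 2 2 3 3 3 3 3 3
  i=4: 0 1 2 2 2 3 4 4 4 4 4
  i=5: 0 1 2 3 3 4 5 5 5 5 5
  i=6: 0 1 2 3 3 4 5 5 6 6 6
  i=7: 0 1 2 3 3 4 5 5 6 6 7
  i=8: 0 1 2 3 3 4 5 6 7 7 8
  i=9: 1 2 3 4 4 5 6 7 8 8 9
  i=10: 1 2 3 4 4 5 6 7 8 9 10
  i=11: 1 2 3 4 5 6 7 8 9 10 11

giving w = (2, 6, 3, 7, 4, 9, 11, 8, 1, 10, 5) via Δ²R.

|D(w)|=20, |Ess(w)|=7:

[(2, 5, 1), (4, 5, 2), (7, 8, 5), (7, 10, 6), (8, 1, 0), (8, 5, 3), (10, 5, 4)]


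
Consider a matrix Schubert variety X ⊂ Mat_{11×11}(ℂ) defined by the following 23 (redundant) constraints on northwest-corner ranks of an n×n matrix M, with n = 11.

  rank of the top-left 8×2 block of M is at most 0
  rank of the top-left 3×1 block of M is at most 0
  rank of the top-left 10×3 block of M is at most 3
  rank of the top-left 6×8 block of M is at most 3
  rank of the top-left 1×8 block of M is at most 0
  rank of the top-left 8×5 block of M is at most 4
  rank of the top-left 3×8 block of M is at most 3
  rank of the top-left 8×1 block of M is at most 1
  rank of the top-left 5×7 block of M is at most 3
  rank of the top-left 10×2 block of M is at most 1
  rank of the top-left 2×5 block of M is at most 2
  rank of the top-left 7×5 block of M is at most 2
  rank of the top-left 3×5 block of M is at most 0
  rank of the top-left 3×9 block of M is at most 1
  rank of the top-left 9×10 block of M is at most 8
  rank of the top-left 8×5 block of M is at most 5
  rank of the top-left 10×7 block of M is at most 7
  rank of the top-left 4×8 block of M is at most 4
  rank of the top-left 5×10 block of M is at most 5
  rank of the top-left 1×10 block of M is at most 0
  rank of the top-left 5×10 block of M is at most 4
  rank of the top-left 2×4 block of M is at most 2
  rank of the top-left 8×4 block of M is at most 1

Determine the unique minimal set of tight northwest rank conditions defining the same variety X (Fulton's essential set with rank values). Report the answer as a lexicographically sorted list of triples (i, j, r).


Propagating the 23 rank bounds to every northwest block:

  0, 0, 0, 0, 0, 0, 0, 0, 0, 0, 1
  0, 0, 0, 0, 0, 1, 1, 1, 1, 1, 2
  0, 0, 0, 0, 0, 1, 1, 1, 1, 2, 3
  0, 0, 1, 1, 1, 2, 2, 2, 2, 3, 4
  0, 0, 1, 1, 2, 3, 3, 3, 3, 4, 5
  0, 0, 1, 1, 2, 3, 3, 3, 4, 5, 6
  0, 0, 1, 1, 2, 3, 4, 4, 5, 6, 7
  0, 0, 1, 1, 2, 3, 4, 5, 6, 7, 8
  1, 1, 2, 2, 3, 4, 5, 6, 7, 8, 9
  1, 1, 2, 3, 4, 5, 6, 7, 8, 9, 10
  1, 2, 3, 4, 5, 6, 7, 8, 9, 10, 11

the unique w with this rank table is (11, 6, 10, 3, 5, 9, 7, 8, 1, 4, 2).

|D(w)|=40, |Ess(w)|=7:

[(1, 10, 0), (3, 5, 0), (3, 9, 1), (6, 8, 3), (8, 2, 0), (8, 4, 1), (10, 2, 1)]


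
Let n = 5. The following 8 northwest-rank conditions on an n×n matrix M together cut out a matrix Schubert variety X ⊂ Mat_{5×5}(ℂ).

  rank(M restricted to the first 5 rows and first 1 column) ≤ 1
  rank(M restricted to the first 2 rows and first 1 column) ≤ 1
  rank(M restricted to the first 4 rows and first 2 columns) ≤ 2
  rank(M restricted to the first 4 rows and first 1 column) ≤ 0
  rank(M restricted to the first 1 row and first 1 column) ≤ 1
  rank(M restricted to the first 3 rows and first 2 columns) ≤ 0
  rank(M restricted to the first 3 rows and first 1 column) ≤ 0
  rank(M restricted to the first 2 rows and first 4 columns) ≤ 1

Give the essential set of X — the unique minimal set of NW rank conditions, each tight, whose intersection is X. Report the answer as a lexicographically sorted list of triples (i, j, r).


Reconstructing r_w from the 8 given conditions:

  0 | 0 | 1 | 1 | 1
  0 | 0 | 1 | 1 | 2
  0 | 0 | 1 | 2 | 3
  0 | 1 | 2 | 3 | 4
  1 | 2 | 3 | 4 | 5

hence w(1..5) = (3, 5, 4, 2, 1).

D(w) has 8 cells with 3 SE-corners; essential set:

[(2, 4, 1), (3, 2, 0), (4, 1, 0)]


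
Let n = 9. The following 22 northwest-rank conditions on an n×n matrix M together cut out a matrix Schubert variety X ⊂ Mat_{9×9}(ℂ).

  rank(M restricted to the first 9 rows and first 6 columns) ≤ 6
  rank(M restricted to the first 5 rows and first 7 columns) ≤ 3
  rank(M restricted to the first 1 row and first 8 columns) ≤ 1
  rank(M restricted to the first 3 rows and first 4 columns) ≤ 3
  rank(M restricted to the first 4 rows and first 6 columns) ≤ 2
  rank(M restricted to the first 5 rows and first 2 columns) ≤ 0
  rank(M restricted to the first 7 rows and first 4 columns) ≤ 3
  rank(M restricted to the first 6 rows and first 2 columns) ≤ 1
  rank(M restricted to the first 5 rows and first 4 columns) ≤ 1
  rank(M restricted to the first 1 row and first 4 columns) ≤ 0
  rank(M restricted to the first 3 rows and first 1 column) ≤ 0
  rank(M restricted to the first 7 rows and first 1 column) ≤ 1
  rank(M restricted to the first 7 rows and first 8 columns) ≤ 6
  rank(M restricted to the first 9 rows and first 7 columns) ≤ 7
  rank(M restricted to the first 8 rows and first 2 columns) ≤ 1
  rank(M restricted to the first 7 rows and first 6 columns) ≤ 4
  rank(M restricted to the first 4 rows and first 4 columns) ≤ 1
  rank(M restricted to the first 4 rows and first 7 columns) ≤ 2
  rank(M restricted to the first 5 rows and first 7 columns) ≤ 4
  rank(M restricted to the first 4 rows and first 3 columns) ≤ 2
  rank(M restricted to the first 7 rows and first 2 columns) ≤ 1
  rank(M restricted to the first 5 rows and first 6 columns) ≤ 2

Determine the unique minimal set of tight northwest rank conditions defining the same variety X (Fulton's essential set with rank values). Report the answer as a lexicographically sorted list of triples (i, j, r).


Computing R[i][j] = min implied NW-rank bound (n=9, 22 conditions):

  row 1: 0 | 0 | 0 | 0 | 1 | 1 | 1 | 1 | 1
  row 2: 0 | 0 | 1 | 1 | 2 | 2 | 2 | 2 | 2
  row 3: 0 | 0 | 1 | 1 | 2 | 2 | 2 | 3 | 3
  row 4: 0 | 0 | 1 | 1 | 2 | 2 | 2 | 3 | 4
  row 5: 0 | 0 | 1 | 1 | 2 | 2 | 3 | 4 | 5
  row 6: 1 | 1 | 2 | 2 | 3 | 3 | 4 | 5 | 6
  row 7: 1 | 1 | 2 | 3 | 4 | 4 | 5 | 6 | 7
  row 8: 1 | 1 | 2 | 3 | 4 | 5 | 6 | 7 | 8
  row 9: 1 | 2 | 3 | 4 | 5 | 6 | 7 | 8 | 9

hence w(1..9) = (5, 3, 8, 9, 7, 1, 4, 6, 2).

6 SE-corners of the 22-cell Rothe diagram give Ess(w):

[(1, 4, 0), (4, 7, 2), (5, 2, 0), (5, 4, 1), (5, 6, 2), (8, 2, 1)]


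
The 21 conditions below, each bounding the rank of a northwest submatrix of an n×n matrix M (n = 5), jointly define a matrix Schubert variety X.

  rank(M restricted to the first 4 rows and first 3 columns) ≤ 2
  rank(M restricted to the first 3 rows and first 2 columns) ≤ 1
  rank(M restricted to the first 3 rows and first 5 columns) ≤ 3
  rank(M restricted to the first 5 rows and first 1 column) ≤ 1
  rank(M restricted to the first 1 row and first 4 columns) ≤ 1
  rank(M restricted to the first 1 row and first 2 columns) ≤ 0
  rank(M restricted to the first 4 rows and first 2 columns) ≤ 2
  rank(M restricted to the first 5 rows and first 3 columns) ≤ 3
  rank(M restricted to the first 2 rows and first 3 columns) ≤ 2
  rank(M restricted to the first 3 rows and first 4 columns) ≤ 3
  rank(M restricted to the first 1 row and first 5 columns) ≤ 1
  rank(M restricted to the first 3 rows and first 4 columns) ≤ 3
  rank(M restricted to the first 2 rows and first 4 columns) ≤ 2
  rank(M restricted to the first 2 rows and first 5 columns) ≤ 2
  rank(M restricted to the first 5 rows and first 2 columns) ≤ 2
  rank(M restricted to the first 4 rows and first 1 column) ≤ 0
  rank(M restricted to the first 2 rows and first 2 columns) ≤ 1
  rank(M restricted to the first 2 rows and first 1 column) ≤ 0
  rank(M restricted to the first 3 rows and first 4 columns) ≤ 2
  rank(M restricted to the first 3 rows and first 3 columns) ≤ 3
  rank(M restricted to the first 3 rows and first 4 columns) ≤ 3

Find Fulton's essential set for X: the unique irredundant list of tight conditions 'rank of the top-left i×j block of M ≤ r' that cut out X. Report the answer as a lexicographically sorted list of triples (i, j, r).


Propagating the 21 rank bounds to every northwest block:

  row 1: 0 | 0 | 1 | 1 | 1
  row 2: 0 | 1 | 2 | 2 | 2
  row 3: 0 | 1 | 2 | 2 | 3
  row 4: 0 | 1 | 2 | 3 | 4
  row 5: 1 | 2 | 3 | 4 | 5

hence w(1..5) = (3, 2, 5, 4, 1).

D(w) has 6 cells with 3 SE-corners; essential set:

[(1, 2, 0), (3, 4, 2), (4, 1, 0)]


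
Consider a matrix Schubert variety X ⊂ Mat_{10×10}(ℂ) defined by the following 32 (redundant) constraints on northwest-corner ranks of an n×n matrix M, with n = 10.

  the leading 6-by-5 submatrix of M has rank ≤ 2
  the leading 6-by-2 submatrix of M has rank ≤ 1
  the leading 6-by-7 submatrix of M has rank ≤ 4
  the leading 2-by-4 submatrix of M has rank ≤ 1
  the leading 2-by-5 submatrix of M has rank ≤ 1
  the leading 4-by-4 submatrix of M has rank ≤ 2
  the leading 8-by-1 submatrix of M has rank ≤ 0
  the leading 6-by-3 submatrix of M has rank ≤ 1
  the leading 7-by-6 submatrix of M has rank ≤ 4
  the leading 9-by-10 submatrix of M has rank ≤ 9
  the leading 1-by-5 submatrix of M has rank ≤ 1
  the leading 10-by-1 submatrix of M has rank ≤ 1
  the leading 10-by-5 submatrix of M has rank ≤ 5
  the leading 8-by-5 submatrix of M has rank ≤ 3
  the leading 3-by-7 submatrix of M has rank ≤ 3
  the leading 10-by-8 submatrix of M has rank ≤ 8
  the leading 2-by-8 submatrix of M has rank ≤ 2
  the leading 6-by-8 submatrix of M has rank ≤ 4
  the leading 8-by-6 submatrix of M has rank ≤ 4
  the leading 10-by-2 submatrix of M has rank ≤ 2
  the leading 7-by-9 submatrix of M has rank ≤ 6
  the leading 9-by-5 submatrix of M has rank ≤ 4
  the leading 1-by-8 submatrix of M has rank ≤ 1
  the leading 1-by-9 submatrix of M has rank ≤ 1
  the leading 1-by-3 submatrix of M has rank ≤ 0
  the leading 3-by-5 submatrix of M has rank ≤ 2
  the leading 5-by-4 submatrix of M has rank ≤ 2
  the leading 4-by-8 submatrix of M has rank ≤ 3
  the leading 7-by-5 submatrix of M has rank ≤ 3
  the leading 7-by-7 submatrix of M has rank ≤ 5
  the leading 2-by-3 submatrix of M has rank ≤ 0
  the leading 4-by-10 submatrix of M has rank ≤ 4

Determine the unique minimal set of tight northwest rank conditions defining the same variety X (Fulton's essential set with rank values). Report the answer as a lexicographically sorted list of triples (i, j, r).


Propagating the 32 rank bounds to every northwest block:

  row 1: 0, 0, 0, 1, 1, 1, 1, 1, 1, 1
  row 2: 0, 0, 0, 1, 1, 2, 2, 2, 2, 2
  row 3: 0, 1, 1, 2, 2, 3, 3, 3, 3, 3
  row 4: 0, 1, 1, 2, 2, 3, 3, 3, 4, 4
  row 5: 0, 1, 1, 2, 2, 3, 4, 4, 5, 5
  row 6: 0, 1, 1, 2, 2, 3, 4, 4, 5, 6
  row 7: 0, 1, 2, 3, 3, 4, 5, 5, 6, 7
  row 8: 0, 1, 2, 3, 3, 4, 5, 6, 7, 8
  row 9: 1, 2, 3, 4, 4, 5, 6, 7, 8, 9
  row 10: 1, 2, 3, 4, 5, 6, 7, 8, 9, 10

giving w = (4, 6, 2, 9, 7, 10, 3, 8, 1, 5) via Δ²R.

8 SE-corners of the 23-cell Rothe diagram give Ess(w):

[(2, 3, 0), (2, 5, 1), (4, 8, 3), (6, 3, 1), (6, 5, 2), (6, 8, 4), (8, 1, 0), (8, 5, 3)]


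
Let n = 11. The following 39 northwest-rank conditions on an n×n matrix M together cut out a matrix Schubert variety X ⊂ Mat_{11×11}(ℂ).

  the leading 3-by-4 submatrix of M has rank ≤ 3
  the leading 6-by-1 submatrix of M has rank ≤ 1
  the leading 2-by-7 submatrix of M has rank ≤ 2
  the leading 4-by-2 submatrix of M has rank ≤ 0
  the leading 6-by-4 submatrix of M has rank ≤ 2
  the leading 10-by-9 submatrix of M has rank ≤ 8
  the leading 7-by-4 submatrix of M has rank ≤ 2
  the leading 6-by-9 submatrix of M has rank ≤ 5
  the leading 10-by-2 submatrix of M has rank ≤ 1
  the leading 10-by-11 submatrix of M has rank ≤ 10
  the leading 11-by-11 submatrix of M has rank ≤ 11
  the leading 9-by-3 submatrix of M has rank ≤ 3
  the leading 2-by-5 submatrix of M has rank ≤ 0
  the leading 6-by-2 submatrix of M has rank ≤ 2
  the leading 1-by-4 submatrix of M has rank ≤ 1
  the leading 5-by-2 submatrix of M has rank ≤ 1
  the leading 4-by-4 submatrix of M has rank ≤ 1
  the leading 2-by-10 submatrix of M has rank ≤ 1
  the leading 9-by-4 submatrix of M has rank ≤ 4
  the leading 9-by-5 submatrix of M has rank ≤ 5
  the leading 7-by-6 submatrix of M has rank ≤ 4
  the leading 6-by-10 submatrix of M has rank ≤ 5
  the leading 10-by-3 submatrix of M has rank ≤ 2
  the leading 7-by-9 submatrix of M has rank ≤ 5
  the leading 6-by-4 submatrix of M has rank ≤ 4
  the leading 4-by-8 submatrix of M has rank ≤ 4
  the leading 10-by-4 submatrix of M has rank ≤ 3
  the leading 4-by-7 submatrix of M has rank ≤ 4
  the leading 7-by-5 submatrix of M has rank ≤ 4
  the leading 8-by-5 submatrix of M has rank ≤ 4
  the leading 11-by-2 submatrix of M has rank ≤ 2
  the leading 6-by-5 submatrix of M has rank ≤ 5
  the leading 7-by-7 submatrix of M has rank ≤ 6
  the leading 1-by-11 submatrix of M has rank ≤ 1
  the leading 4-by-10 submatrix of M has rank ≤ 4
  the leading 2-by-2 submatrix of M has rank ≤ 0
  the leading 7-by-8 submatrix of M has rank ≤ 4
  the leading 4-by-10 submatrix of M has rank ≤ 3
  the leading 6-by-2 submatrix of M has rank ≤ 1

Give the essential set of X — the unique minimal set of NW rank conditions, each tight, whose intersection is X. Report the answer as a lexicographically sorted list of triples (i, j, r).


Reconstructing r_w from the 39 given conditions:

  0 0 0 0 0 1 1 1 1 1 1
  0 0 0 0 0 1 1 1 1 1 2
  0 0 1 1 1 2 2 2 2 2 3
  0 0 1 1 2 3 3 3 3 3 4
  1 1 2 2 3 4 4 4 4 4 5
  1 1 2 2 3 4 4 4 5 5 6
  1 1 2 2 3 4 4 4 5 6 7
  1 1 2 3 4 5 5 5 6 7 8
  1 1 2 3 4 5 6 6 7 8 9
  1 1 2 3 4 5 6 7 8 9 10
  1 2 3 4 5 6 7 8 9 10 11

so w = (6, 11, 3, 5, 1, 9, 10, 4, 7, 8, 2).

ℓ(w)=30; the 7 essential cells (i,j,r):

[(2, 5, 0), (2, 10, 1), (4, 2, 0), (4, 4, 1), (7, 4, 2), (7, 8, 4), (10, 2, 1)]


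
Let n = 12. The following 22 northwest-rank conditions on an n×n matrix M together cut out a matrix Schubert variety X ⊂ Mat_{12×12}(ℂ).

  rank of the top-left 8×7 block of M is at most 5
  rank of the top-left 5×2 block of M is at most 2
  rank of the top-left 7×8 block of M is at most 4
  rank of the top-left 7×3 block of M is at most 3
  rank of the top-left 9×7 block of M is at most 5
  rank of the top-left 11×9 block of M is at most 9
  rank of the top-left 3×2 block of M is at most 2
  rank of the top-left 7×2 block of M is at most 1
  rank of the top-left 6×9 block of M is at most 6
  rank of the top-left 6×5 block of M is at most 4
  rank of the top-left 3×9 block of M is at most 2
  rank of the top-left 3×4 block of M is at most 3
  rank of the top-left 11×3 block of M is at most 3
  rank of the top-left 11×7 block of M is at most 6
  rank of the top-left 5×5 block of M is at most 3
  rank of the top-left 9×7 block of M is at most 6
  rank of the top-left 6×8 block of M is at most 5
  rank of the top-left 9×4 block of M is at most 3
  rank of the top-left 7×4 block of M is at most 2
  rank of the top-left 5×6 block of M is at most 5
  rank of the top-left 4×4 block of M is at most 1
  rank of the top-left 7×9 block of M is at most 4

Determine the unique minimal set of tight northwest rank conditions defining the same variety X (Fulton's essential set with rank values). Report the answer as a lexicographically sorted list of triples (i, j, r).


Propagating the 22 rank bounds to every northwest block:

  row 1: 1, 1, 1, 1, 1, 1, 1, 1, 1, 1, 1, 1
  row 2: 1, 1, 1, 1, 2, 2, 2, 2, 2, 2, 2, 2
  row 3: 1, 1, 1, 1, 2, 2, 2, 2, 2, 3, 3, 3
  row 4: 1, 1, 1, 1, 2, 3, 3, 3, 3, 4, 4, 4
  row 5: 1, 1, 2, 2, 3, 4, 4, 4, 4, 5, 5, 5
  row 6: 1, 1, 2, 2, 3, 4, 4, 4, 4, 5, 6, 6
  row 7: 1, 1, 2, 2, 3, 4, 4, 4, 4, 5, 6, 7
  row 8: 1, 2, 3, 3, 4, 5, 5, 5, 5, 6, 7, 8
  row 9: 1, 2, 3, 3, 4, 5, 5, 6, 6, 7, 8, 9
  row 10: 1, 2, 3, 4, 5, 6, 6, 7, 7, 8, 9, 10
  row 11: 1, 2, 3, 4, 5, 6, 6, 7, 8, 9, 10, 11
  row 12: 1, 2, 3, 4, 5, 6, 7, 8, 9, 10, 11, 12

the unique w with this rank table is (1, 5, 10, 6, 3, 11, 12, 2, 8, 4, 9, 7).

|D(w)|=27, |Ess(w)|=8:

[(3, 9, 2), (4, 4, 1), (7, 2, 1), (7, 4, 2), (7, 9, 4), (9, 4, 3), (9, 7, 5), (11, 7, 6)]


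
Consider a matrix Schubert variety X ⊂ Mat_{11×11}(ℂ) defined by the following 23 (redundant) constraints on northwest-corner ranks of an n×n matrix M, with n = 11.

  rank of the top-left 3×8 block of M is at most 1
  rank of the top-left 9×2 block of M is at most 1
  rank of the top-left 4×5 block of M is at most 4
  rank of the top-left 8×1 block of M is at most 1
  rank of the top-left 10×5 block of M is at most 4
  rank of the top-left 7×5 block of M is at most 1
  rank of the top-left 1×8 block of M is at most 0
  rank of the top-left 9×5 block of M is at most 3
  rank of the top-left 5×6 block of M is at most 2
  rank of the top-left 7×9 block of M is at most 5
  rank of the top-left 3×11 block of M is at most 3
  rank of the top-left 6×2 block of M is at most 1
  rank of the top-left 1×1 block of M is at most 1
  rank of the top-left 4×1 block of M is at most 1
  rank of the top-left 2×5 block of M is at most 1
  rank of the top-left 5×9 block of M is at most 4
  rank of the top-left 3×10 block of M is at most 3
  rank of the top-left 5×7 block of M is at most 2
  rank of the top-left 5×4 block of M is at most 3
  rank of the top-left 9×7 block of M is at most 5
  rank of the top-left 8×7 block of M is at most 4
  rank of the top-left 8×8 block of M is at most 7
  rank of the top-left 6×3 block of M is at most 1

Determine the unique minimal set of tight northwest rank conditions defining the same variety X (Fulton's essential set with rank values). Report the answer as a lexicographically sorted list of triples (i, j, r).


Reconstructing r_w from the 23 given conditions:

  R[1]: 0, 0, 0, 0, 0, 0, 0, 0, 1, 1, 1
  R[2]: 1, 1, 1, 1, 1, 1, 1, 1, 2, 2, 2
  R[3]: 1, 1, 1, 1, 1, 1, 1, 1, 2, 3, 3
  R[4]: 1, 1, 1, 1, 1, 2, 2, 2, 3, 4, 4
  R[5]: 1, 1, 1, 1, 1, 2, 2, 3, 4, 5, 5
  R[6]: 1, 1, 1, 1, 1, 2, 3, 4, 5, 6, 6
  R[7]: 1, 1, 1, 1, 1, 2, 3, 4, 5, 6, 7
  R[8]: 1, 1, 2, 2, 2, 3, 4, 5, 6, 7, 8
  R[9]: 1, 1, 2, 3, 3, 4, 5, 6, 7, 8, 9
  R[10]: 1, 2, 3, 4, 4, 5, 6, 7, 8, 9, 10
  R[11]: 1, 2, 3, 4, 5, 6, 7, 8, 9, 10, 11

giving w = (9, 1, 10, 6, 8, 7, 11, 3, 4, 2, 5) via Δ²R.

|D(w)|=34, |Ess(w)|=5:

[(1, 8, 0), (3, 8, 1), (5, 7, 2), (7, 5, 1), (9, 2, 1)]


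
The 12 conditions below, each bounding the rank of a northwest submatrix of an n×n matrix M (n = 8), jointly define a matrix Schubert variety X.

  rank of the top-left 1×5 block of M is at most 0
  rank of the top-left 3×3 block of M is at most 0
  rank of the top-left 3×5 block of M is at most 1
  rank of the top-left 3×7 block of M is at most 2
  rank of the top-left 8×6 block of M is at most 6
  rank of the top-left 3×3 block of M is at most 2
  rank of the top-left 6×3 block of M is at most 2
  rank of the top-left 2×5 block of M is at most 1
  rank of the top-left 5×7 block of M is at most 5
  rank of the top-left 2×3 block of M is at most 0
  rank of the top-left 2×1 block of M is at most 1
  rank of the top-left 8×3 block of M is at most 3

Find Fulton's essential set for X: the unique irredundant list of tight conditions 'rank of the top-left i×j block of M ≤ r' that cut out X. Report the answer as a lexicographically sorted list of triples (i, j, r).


Recovering R(i,j) via the rank-extension bound from the 12 conditions:

  0  0  0  0  0  1  1  1
  0  0  0  1  1  2  2  2
  0  0  0  1  1  2  2  3
  1  1  1  2  2  3  3  4
  1  2  2  3  3  4  4  5
  1  2  2  3  4  5  5  6
  1  2  3  4  5  6  6  7
  1  2  3  4  5  6  7  8

reading off 1-entries of Δ²R: w = (6, 4, 8, 1, 2, 5, 3, 7).

5 SE-corners of the 14-cell Rothe diagram give Ess(w):

[(1, 5, 0), (3, 3, 0), (3, 5, 1), (3, 7, 2), (6, 3, 2)]


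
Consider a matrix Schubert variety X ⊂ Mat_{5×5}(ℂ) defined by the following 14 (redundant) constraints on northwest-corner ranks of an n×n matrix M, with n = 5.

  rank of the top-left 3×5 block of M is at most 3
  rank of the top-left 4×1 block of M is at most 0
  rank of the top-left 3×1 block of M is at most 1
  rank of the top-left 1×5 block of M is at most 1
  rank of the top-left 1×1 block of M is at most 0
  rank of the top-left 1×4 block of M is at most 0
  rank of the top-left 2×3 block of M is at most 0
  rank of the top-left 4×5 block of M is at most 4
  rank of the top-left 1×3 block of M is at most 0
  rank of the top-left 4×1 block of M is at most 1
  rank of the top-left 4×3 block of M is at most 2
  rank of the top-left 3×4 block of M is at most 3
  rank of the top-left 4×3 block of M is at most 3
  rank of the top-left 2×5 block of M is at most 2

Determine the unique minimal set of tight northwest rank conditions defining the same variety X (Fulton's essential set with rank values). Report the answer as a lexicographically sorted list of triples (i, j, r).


Computing R[i][j] = min implied NW-rank bound (n=5, 14 conditions):

  R[1]: 0 | 0 | 0 | 0 | 1
  R[2]: 0 | 0 | 0 | 1 | 2
  R[3]: 0 | 1 | 1 | 2 | 3
  R[4]: 0 | 1 | 2 | 3 | 4
  R[5]: 1 | 2 | 3 | 4 | 5

hence w(1..5) = (5, 4, 2, 3, 1).

|D(w)|=9, |Ess(w)|=3:

[(1, 4, 0), (2, 3, 0), (4, 1, 0)]


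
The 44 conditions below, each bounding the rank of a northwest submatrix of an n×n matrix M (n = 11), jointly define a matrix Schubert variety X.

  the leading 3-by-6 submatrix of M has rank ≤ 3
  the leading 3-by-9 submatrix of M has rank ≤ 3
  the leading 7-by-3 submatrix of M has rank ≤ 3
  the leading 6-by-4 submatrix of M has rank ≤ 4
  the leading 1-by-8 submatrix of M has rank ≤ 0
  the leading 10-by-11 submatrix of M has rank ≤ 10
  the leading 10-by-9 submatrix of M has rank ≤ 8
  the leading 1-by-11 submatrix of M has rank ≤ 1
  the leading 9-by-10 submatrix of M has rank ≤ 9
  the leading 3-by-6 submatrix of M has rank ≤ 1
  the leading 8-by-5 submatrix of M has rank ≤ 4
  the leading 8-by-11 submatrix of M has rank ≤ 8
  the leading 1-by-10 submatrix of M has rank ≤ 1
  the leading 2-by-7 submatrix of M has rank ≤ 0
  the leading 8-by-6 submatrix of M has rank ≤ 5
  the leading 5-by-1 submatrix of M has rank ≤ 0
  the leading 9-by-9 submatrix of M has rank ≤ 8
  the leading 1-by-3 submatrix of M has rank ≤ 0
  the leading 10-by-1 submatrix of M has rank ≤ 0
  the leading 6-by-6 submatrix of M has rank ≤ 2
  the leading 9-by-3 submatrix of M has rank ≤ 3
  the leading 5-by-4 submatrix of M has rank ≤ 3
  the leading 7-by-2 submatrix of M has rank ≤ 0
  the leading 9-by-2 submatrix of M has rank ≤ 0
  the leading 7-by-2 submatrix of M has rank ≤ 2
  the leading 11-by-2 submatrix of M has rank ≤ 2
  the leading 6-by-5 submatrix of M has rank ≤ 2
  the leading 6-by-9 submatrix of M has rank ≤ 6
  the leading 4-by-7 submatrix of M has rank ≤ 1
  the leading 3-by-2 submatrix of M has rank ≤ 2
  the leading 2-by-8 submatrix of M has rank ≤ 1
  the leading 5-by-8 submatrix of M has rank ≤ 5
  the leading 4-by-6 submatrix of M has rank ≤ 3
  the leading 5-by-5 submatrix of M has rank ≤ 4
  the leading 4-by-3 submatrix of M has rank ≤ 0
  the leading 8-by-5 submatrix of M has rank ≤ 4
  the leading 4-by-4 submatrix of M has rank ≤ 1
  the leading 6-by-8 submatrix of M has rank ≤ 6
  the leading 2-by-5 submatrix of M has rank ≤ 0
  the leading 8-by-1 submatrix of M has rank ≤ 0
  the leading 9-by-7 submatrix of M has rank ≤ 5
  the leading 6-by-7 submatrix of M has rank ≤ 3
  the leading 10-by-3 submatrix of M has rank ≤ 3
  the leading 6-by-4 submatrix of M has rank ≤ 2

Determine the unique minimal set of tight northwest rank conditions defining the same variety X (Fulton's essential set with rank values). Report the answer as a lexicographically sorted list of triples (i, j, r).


Recovering R(i,j) via the rank-extension bound from the 44 conditions:

  i=1: 0, 0, 0, 0, 0, 0, 0, 0, 1, 1, 1
  i=2: 0, 0, 0, 0, 0, 0, 0, 1, 2, 2, 2
  i=3: 0, 0, 0, 1, 1, 1, 1, 2, 3, 3, 3
  i=4: 0, 0, 0, 1, 1, 1, 1, 2, 3, 4, 4
  i=5: 0, 0, 1, 2, 2, 2, 2, 3, 4, 5, 5
  i=6: 0, 0, 1, 2, 2, 2, 3, 4, 5, 6, 6
  i=7: 0, 0, 1, 2, 3, 3, 4, 5, 6, 7, 7
  i=8: 0, 0, 1, 2, 3, 4, 5, 6, 7, 8, 8
  i=9: 0, 0, 1, 2, 3, 4, 5, 6, 7, 8, 9
  i=10: 0, 1, 2, 3, 4, 5, 6, 7, 8, 9, 10
  i=11: 1, 2, 3, 4, 5, 6, 7, 8, 9, 10, 11

the unique w with this rank table is (9, 8, 4, 10, 3, 7, 5, 6, 11, 2, 1).

7 SE-corners of the 37-cell Rothe diagram give Ess(w):

[(1, 8, 0), (2, 7, 0), (4, 3, 0), (4, 7, 1), (6, 6, 2), (9, 2, 0), (10, 1, 0)]


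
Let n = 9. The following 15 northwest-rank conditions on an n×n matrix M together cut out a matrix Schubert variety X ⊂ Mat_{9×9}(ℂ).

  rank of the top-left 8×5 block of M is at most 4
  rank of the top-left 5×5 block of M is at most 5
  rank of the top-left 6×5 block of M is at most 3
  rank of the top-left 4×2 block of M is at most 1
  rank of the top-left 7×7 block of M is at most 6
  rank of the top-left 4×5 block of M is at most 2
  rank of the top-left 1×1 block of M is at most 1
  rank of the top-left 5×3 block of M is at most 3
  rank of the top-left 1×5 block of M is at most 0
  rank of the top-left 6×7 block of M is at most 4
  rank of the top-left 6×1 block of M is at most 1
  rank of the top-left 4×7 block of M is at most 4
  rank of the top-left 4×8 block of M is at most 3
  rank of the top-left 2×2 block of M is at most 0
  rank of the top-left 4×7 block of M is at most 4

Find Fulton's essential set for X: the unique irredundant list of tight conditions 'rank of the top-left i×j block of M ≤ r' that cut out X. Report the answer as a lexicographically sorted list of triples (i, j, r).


The tightest implied rank at each (i,j), from the 15 conditions:

  i=1: 0 0 0 0 0 1 1 1 1
  i=2: 0 0 1 1 1 2 2 2 2
  i=3: 1 1 2 2 2 3 3 3 3
  i=4: 1 1 2 2 2 3 3 3 4
  i=5: 1 2 3 3 3 4 4 4 5
  i=6: 1 2 3 3 3 4 4 5 6
  i=7: 1 2 3 4 4 5 5 6 7
  i=8: 1 2 3 4 4 5 6 7 8
  i=9: 1 2 3 4 5 6 7 8 9

hence w(1..9) = (6, 3, 1, 9, 2, 8, 4, 7, 5).

ℓ(w)=16; the 8 essential cells (i,j,r):

[(1, 5, 0), (2, 2, 0), (4, 2, 1), (4, 5, 2), (4, 8, 3), (6, 5, 3), (6, 7, 4), (8, 5, 4)]
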